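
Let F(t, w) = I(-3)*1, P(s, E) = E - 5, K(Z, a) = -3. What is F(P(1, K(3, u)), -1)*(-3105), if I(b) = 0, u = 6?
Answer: 0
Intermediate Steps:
P(s, E) = -5 + E
F(t, w) = 0 (F(t, w) = 0*1 = 0)
F(P(1, K(3, u)), -1)*(-3105) = 0*(-3105) = 0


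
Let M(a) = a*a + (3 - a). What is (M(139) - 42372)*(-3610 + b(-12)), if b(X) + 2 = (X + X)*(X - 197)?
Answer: -32554548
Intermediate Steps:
M(a) = 3 + a**2 - a (M(a) = a**2 + (3 - a) = 3 + a**2 - a)
b(X) = -2 + 2*X*(-197 + X) (b(X) = -2 + (X + X)*(X - 197) = -2 + (2*X)*(-197 + X) = -2 + 2*X*(-197 + X))
(M(139) - 42372)*(-3610 + b(-12)) = ((3 + 139**2 - 1*139) - 42372)*(-3610 + (-2 - 394*(-12) + 2*(-12)**2)) = ((3 + 19321 - 139) - 42372)*(-3610 + (-2 + 4728 + 2*144)) = (19185 - 42372)*(-3610 + (-2 + 4728 + 288)) = -23187*(-3610 + 5014) = -23187*1404 = -32554548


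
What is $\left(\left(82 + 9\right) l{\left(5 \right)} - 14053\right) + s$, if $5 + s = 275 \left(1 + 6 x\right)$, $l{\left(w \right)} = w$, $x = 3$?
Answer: $-8378$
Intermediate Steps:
$s = 5220$ ($s = -5 + 275 \left(1 + 6 \cdot 3\right) = -5 + 275 \left(1 + 18\right) = -5 + 275 \cdot 19 = -5 + 5225 = 5220$)
$\left(\left(82 + 9\right) l{\left(5 \right)} - 14053\right) + s = \left(\left(82 + 9\right) 5 - 14053\right) + 5220 = \left(91 \cdot 5 - 14053\right) + 5220 = \left(455 - 14053\right) + 5220 = -13598 + 5220 = -8378$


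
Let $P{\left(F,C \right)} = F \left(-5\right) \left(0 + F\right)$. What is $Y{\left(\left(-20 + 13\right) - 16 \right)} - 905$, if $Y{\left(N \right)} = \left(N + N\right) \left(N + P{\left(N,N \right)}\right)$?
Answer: $121823$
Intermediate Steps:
$P{\left(F,C \right)} = - 5 F^{2}$ ($P{\left(F,C \right)} = - 5 F F = - 5 F^{2}$)
$Y{\left(N \right)} = 2 N \left(N - 5 N^{2}\right)$ ($Y{\left(N \right)} = \left(N + N\right) \left(N - 5 N^{2}\right) = 2 N \left(N - 5 N^{2}\right)$)
$Y{\left(\left(-20 + 13\right) - 16 \right)} - 905 = \left(\left(-20 + 13\right) - 16\right)^{2} \left(2 - 10 \left(\left(-20 + 13\right) - 16\right)\right) - 905 = \left(-7 - 16\right)^{2} \left(2 - 10 \left(-7 - 16\right)\right) - 905 = \left(-23\right)^{2} \left(2 - -230\right) - 905 = 529 \left(2 + 230\right) - 905 = 529 \cdot 232 - 905 = 122728 - 905 = 121823$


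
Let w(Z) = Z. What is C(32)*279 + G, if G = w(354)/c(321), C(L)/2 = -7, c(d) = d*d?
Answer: -134159264/34347 ≈ -3906.0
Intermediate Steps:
c(d) = d²
C(L) = -14 (C(L) = 2*(-7) = -14)
G = 118/34347 (G = 354/(321²) = 354/103041 = 354*(1/103041) = 118/34347 ≈ 0.0034355)
C(32)*279 + G = -14*279 + 118/34347 = -3906 + 118/34347 = -134159264/34347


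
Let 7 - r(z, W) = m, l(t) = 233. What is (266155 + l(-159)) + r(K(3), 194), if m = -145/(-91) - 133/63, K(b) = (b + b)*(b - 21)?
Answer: 218177929/819 ≈ 2.6640e+5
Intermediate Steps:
K(b) = 2*b*(-21 + b) (K(b) = (2*b)*(-21 + b) = 2*b*(-21 + b))
m = -424/819 (m = -145*(-1/91) - 133*1/63 = 145/91 - 19/9 = -424/819 ≈ -0.51770)
r(z, W) = 6157/819 (r(z, W) = 7 - 1*(-424/819) = 7 + 424/819 = 6157/819)
(266155 + l(-159)) + r(K(3), 194) = (266155 + 233) + 6157/819 = 266388 + 6157/819 = 218177929/819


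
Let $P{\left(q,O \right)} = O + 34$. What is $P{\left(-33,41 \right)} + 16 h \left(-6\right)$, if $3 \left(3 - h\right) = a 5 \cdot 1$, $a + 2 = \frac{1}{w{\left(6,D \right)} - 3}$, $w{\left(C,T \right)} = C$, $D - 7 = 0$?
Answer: $- \frac{1439}{3} \approx -479.67$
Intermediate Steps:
$D = 7$ ($D = 7 + 0 = 7$)
$a = - \frac{5}{3}$ ($a = -2 + \frac{1}{6 - 3} = -2 + \frac{1}{3} = - \frac{5}{3} \approx -1.6667$)
$h = \frac{52}{9}$ ($h = 3 - \frac{\left(- \frac{5}{3}\right) 5 \cdot 1}{3} = 3 - \frac{\left(- \frac{25}{3}\right) 1}{3} = 3 - - \frac{25}{9} = 3 + \frac{25}{9} = \frac{52}{9} \approx 5.7778$)
$P{\left(q,O \right)} = 34 + O$
$P{\left(-33,41 \right)} + 16 h \left(-6\right) = \left(34 + 41\right) + 16 \cdot \frac{52}{9} \left(-6\right) = 75 + \frac{832}{9} \left(-6\right) = 75 - \frac{1664}{3} = - \frac{1439}{3}$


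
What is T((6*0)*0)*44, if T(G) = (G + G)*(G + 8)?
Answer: 0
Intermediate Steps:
T(G) = 2*G*(8 + G) (T(G) = (2*G)*(8 + G) = 2*G*(8 + G))
T((6*0)*0)*44 = (2*((6*0)*0)*(8 + (6*0)*0))*44 = (2*(0*0)*(8 + 0*0))*44 = (2*0*(8 + 0))*44 = (2*0*8)*44 = 0*44 = 0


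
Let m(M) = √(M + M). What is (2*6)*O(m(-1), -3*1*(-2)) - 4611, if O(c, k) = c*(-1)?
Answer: -4611 - 12*I*√2 ≈ -4611.0 - 16.971*I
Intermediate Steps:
m(M) = √2*√M (m(M) = √(2*M) = √2*√M)
O(c, k) = -c
(2*6)*O(m(-1), -3*1*(-2)) - 4611 = (2*6)*(-√2*√(-1)) - 4611 = 12*(-√2*I) - 4611 = 12*(-I*√2) - 4611 = -12*I*√2 - 4611 = -4611 - 12*I*√2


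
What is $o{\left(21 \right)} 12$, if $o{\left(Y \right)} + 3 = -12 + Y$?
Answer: $72$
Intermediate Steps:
$o{\left(Y \right)} = -15 + Y$ ($o{\left(Y \right)} = -3 + \left(-12 + Y\right) = -15 + Y$)
$o{\left(21 \right)} 12 = \left(-15 + 21\right) 12 = 6 \cdot 12 = 72$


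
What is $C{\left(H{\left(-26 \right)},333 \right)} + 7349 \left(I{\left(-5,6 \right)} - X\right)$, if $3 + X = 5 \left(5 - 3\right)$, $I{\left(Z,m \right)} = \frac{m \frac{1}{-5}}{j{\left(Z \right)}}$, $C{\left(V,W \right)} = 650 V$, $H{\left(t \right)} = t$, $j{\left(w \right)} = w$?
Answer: $- \frac{1664481}{25} \approx -66579.0$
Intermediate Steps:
$I{\left(Z,m \right)} = - \frac{m}{5 Z}$ ($I{\left(Z,m \right)} = \frac{m \frac{1}{-5}}{Z} = \frac{m \left(- \frac{1}{5}\right)}{Z} = \frac{\left(- \frac{1}{5}\right) m}{Z} = - \frac{m}{5 Z}$)
$X = 7$ ($X = -3 + 5 \left(5 - 3\right) = -3 + 5 \cdot 2 = -3 + 10 = 7$)
$C{\left(H{\left(-26 \right)},333 \right)} + 7349 \left(I{\left(-5,6 \right)} - X\right) = 650 \left(-26\right) + 7349 \left(\left(- \frac{1}{5}\right) 6 \frac{1}{-5} - 7\right) = -16900 + 7349 \left(\left(- \frac{1}{5}\right) 6 \left(- \frac{1}{5}\right) - 7\right) = -16900 + 7349 \left(\frac{6}{25} - 7\right) = -16900 + 7349 \left(- \frac{169}{25}\right) = -16900 - \frac{1241981}{25} = - \frac{1664481}{25}$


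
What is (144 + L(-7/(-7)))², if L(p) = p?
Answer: 21025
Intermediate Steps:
(144 + L(-7/(-7)))² = (144 - 7/(-7))² = (144 - 7*(-⅐))² = (144 + 1)² = 145² = 21025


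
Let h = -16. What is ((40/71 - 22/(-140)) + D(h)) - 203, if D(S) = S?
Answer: -1084849/4970 ≈ -218.28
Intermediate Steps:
((40/71 - 22/(-140)) + D(h)) - 203 = ((40/71 - 22/(-140)) - 16) - 203 = ((40*(1/71) - 22*(-1/140)) - 16) - 203 = ((40/71 + 11/70) - 16) - 203 = (3581/4970 - 16) - 203 = -75939/4970 - 203 = -1084849/4970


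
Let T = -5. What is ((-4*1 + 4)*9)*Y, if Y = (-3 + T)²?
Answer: 0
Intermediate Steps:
Y = 64 (Y = (-3 - 5)² = (-8)² = 64)
((-4*1 + 4)*9)*Y = ((-4*1 + 4)*9)*64 = ((-4 + 4)*9)*64 = (0*9)*64 = 0*64 = 0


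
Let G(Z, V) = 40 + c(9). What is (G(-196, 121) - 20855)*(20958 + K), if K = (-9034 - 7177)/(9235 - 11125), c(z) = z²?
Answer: -58687336711/135 ≈ -4.3472e+8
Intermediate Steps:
K = 16211/1890 (K = -16211/(-1890) = -16211*(-1/1890) = 16211/1890 ≈ 8.5773)
G(Z, V) = 121 (G(Z, V) = 40 + 9² = 40 + 81 = 121)
(G(-196, 121) - 20855)*(20958 + K) = (121 - 20855)*(20958 + 16211/1890) = -20734*39626831/1890 = -58687336711/135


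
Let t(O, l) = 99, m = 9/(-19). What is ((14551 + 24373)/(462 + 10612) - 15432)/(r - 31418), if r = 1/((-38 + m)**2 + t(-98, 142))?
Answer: 48702230292200/99175429767743 ≈ 0.49107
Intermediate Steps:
m = -9/19 (m = 9*(-1/19) = -9/19 ≈ -0.47368)
r = 361/570100 (r = 1/((-38 - 9/19)**2 + 99) = 1/((-731/19)**2 + 99) = 1/(534361/361 + 99) = 1/(570100/361) = 361/570100 ≈ 0.00063322)
((14551 + 24373)/(462 + 10612) - 15432)/(r - 31418) = ((14551 + 24373)/(462 + 10612) - 15432)/(361/570100 - 31418) = (38924/11074 - 15432)/(-17911401439/570100) = (38924*(1/11074) - 15432)*(-570100/17911401439) = (19462/5537 - 15432)*(-570100/17911401439) = -85427522/5537*(-570100/17911401439) = 48702230292200/99175429767743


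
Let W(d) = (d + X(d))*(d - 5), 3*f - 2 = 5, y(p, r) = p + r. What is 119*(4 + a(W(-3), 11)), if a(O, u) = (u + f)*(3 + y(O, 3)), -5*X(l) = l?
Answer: 40460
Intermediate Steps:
X(l) = -l/5
f = 7/3 (f = 2/3 + (1/3)*5 = 2/3 + 5/3 = 7/3 ≈ 2.3333)
W(d) = 4*d*(-5 + d)/5 (W(d) = (d - d/5)*(d - 5) = (4*d/5)*(-5 + d) = 4*d*(-5 + d)/5)
a(O, u) = (6 + O)*(7/3 + u) (a(O, u) = (u + 7/3)*(3 + (O + 3)) = (7/3 + u)*(3 + (3 + O)) = (7/3 + u)*(6 + O) = (6 + O)*(7/3 + u))
119*(4 + a(W(-3), 11)) = 119*(4 + (14 + 6*11 + 7*((4/5)*(-3)*(-5 - 3))/3 + ((4/5)*(-3)*(-5 - 3))*11)) = 119*(4 + (14 + 66 + 7*((4/5)*(-3)*(-8))/3 + ((4/5)*(-3)*(-8))*11)) = 119*(4 + (14 + 66 + (7/3)*(96/5) + (96/5)*11)) = 119*(4 + (14 + 66 + 224/5 + 1056/5)) = 119*(4 + 336) = 119*340 = 40460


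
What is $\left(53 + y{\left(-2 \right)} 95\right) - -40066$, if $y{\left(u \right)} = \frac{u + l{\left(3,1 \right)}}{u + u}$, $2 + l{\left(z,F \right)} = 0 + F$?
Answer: $\frac{160761}{4} \approx 40190.0$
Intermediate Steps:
$l{\left(z,F \right)} = -2 + F$ ($l{\left(z,F \right)} = -2 + \left(0 + F\right) = -2 + F$)
$y{\left(u \right)} = \frac{-1 + u}{2 u}$ ($y{\left(u \right)} = \frac{u + \left(-2 + 1\right)}{u + u} = \frac{u - 1}{2 u} = \left(-1 + u\right) \frac{1}{2 u} = \frac{-1 + u}{2 u}$)
$\left(53 + y{\left(-2 \right)} 95\right) - -40066 = \left(53 + \frac{-1 - 2}{2 \left(-2\right)} 95\right) - -40066 = \left(53 + \frac{1}{2} \left(- \frac{1}{2}\right) \left(-3\right) 95\right) + 40066 = \left(53 + \frac{3}{4} \cdot 95\right) + 40066 = \left(53 + \frac{285}{4}\right) + 40066 = \frac{497}{4} + 40066 = \frac{160761}{4}$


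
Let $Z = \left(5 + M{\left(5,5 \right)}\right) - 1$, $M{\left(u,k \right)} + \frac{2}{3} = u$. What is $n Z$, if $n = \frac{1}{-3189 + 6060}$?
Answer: $\frac{25}{8613} \approx 0.0029026$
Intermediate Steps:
$M{\left(u,k \right)} = - \frac{2}{3} + u$
$n = \frac{1}{2871} \approx 0.00034831$
$Z = \frac{25}{3}$ ($Z = \left(5 + \left(- \frac{2}{3} + 5\right)\right) - 1 = \left(5 + \frac{13}{3}\right) - 1 = \frac{28}{3} - 1 = \frac{25}{3} \approx 8.3333$)
$n Z = \frac{1}{2871} \cdot \frac{25}{3} = \frac{25}{8613}$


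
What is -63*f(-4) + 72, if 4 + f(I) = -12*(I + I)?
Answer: -5724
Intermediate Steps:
f(I) = -4 - 24*I (f(I) = -4 - 12*(I + I) = -4 - 24*I)
-63*f(-4) + 72 = -63*(-4 - 24*(-4)) + 72 = -63*(-4 + 96) + 72 = -63*92 + 72 = -5796 + 72 = -5724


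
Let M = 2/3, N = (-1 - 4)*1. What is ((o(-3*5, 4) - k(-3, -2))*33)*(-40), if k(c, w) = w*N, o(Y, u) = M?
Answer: 12320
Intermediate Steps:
N = -5 (N = -5*1 = -5)
M = ⅔ (M = 2*(⅓) = ⅔ ≈ 0.66667)
o(Y, u) = ⅔
k(c, w) = -5*w (k(c, w) = w*(-5) = -5*w)
((o(-3*5, 4) - k(-3, -2))*33)*(-40) = ((⅔ - (-5)*(-2))*33)*(-40) = ((⅔ - 1*10)*33)*(-40) = ((⅔ - 10)*33)*(-40) = -28/3*33*(-40) = -308*(-40) = 12320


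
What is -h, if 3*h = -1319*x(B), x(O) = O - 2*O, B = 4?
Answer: -5276/3 ≈ -1758.7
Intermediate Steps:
x(O) = -O
h = 5276/3 (h = (-(-1319)*4)/3 = (-1319*(-4))/3 = (1/3)*5276 = 5276/3 ≈ 1758.7)
-h = -1*5276/3 = -5276/3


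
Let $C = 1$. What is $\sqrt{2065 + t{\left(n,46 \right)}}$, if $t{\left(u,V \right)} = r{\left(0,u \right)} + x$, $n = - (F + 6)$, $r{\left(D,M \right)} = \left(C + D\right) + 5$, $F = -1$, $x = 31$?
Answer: $\sqrt{2102} \approx 45.848$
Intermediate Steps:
$r{\left(D,M \right)} = 6 + D$ ($r{\left(D,M \right)} = \left(1 + D\right) + 5 = 6 + D$)
$n = -5$ ($n = - (-1 + 6) = \left(-1\right) 5 = -5$)
$t{\left(u,V \right)} = 37$ ($t{\left(u,V \right)} = \left(6 + 0\right) + 31 = 6 + 31 = 37$)
$\sqrt{2065 + t{\left(n,46 \right)}} = \sqrt{2065 + 37} = \sqrt{2102}$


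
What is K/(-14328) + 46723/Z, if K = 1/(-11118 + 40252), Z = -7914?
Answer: -3250612183535/550592744688 ≈ -5.9038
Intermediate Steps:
K = 1/29134 ≈ 3.4324e-5
K/(-14328) + 46723/Z = (1/29134)/(-14328) + 46723/(-7914) = (1/29134)*(-1/14328) + 46723*(-1/7914) = -1/417431952 - 46723/7914 = -3250612183535/550592744688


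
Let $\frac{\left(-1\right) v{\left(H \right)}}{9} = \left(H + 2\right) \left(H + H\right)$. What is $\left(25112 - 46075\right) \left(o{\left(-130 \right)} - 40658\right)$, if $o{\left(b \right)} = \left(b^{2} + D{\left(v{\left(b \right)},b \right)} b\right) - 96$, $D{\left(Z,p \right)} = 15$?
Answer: $540929252$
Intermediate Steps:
$v{\left(H \right)} = - 18 H \left(2 + H\right)$ ($v{\left(H \right)} = - 9 \left(H + 2\right) \left(H + H\right) = - 9 \left(2 + H\right) 2 H = - 9 \cdot 2 H \left(2 + H\right) = - 18 H \left(2 + H\right)$)
$o{\left(b \right)} = -96 + b^{2} + 15 b$ ($o{\left(b \right)} = \left(b^{2} + 15 b\right) - 96 = -96 + b^{2} + 15 b$)
$\left(25112 - 46075\right) \left(o{\left(-130 \right)} - 40658\right) = \left(25112 - 46075\right) \left(\left(-96 + \left(-130\right)^{2} + 15 \left(-130\right)\right) - 40658\right) = - 20963 \left(\left(-96 + 16900 - 1950\right) - 40658\right) = - 20963 \left(14854 - 40658\right) = \left(-20963\right) \left(-25804\right) = 540929252$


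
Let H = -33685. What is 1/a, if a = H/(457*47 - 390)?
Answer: -21089/33685 ≈ -0.62607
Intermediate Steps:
a = -33685/21089 (a = -33685/(457*47 - 390) = -33685/(21479 - 390) = -33685/21089 ≈ -1.5973)
1/a = 1/(-33685/21089) = -21089/33685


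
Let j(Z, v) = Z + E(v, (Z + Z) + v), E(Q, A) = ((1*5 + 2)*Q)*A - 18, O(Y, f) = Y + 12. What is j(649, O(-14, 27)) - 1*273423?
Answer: -290936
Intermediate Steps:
O(Y, f) = 12 + Y
E(Q, A) = -18 + 7*A*Q (E(Q, A) = ((5 + 2)*Q)*A - 18 = (7*Q)*A - 18 = 7*A*Q - 18 = -18 + 7*A*Q)
j(Z, v) = -18 + Z + 7*v*(v + 2*Z) (j(Z, v) = Z + (-18 + 7*((Z + Z) + v)*v) = Z + (-18 + 7*(2*Z + v)*v) = Z + (-18 + 7*(v + 2*Z)*v) = Z + (-18 + 7*v*(v + 2*Z)) = -18 + Z + 7*v*(v + 2*Z))
j(649, O(-14, 27)) - 1*273423 = (-18 + 649 + 7*(12 - 14)*((12 - 14) + 2*649)) - 1*273423 = (-18 + 649 + 7*(-2)*(-2 + 1298)) - 273423 = (-18 + 649 + 7*(-2)*1296) - 273423 = (-18 + 649 - 18144) - 273423 = -17513 - 273423 = -290936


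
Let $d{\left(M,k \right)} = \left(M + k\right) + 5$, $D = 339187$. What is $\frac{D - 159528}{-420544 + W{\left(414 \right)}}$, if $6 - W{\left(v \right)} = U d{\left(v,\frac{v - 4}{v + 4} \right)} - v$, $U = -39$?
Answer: $- \frac{37548731}{84382652} \approx -0.44498$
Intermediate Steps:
$d{\left(M,k \right)} = 5 + M + k$
$W{\left(v \right)} = 201 + 40 v + \frac{39 \left(-4 + v\right)}{4 + v}$ ($W{\left(v \right)} = 6 - \left(- 39 \left(5 + v + \frac{v - 4}{v + 4}\right) - v\right) = 6 - \left(- 39 \left(5 + v + \frac{-4 + v}{4 + v}\right) - v\right) = 6 - \left(\left(-195 - 39 v - \frac{39 \left(-4 + v\right)}{4 + v}\right) - v\right) = 6 - \left(-195 - 40 v - \frac{39 \left(-4 + v\right)}{4 + v}\right) = 6 + \left(195 + 40 v + \frac{39 \left(-4 + v\right)}{4 + v}\right) = 201 + 40 v + \frac{39 \left(-4 + v\right)}{4 + v}$)
$\frac{D - 159528}{-420544 + W{\left(414 \right)}} = \frac{339187 - 159528}{-420544 + \frac{8 \left(81 + 5 \cdot 414^{2} + 50 \cdot 414\right)}{4 + 414}} = \frac{179659}{-420544 + \frac{8 \left(81 + 5 \cdot 171396 + 20700\right)}{418}} = \frac{179659}{-420544 + 8 \cdot \frac{1}{418} \left(81 + 856980 + 20700\right)} = \frac{179659}{-420544 + 8 \cdot \frac{1}{418} \cdot 877761} = \frac{179659}{-420544 + \frac{3511044}{209}} = \frac{179659}{- \frac{84382652}{209}} = 179659 \left(- \frac{209}{84382652}\right) = - \frac{37548731}{84382652}$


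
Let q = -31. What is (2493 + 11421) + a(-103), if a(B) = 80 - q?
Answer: 14025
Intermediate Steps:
a(B) = 111 (a(B) = 80 - 1*(-31) = 80 + 31 = 111)
(2493 + 11421) + a(-103) = (2493 + 11421) + 111 = 13914 + 111 = 14025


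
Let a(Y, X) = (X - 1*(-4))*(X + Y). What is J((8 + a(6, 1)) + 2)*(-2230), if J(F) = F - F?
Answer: 0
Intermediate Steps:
a(Y, X) = (4 + X)*(X + Y) (a(Y, X) = (X + 4)*(X + Y) = (4 + X)*(X + Y))
J(F) = 0
J((8 + a(6, 1)) + 2)*(-2230) = 0*(-2230) = 0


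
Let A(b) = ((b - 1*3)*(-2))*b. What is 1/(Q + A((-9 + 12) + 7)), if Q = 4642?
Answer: 1/4502 ≈ 0.00022212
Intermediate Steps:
A(b) = b*(6 - 2*b) (A(b) = ((b - 3)*(-2))*b = ((-3 + b)*(-2))*b = (6 - 2*b)*b = b*(6 - 2*b))
1/(Q + A((-9 + 12) + 7)) = 1/(4642 + 2*((-9 + 12) + 7)*(3 - ((-9 + 12) + 7))) = 1/(4642 + 2*(3 + 7)*(3 - (3 + 7))) = 1/(4642 + 2*10*(3 - 1*10)) = 1/(4642 + 2*10*(3 - 10)) = 1/(4642 + 2*10*(-7)) = 1/(4642 - 140) = 1/4502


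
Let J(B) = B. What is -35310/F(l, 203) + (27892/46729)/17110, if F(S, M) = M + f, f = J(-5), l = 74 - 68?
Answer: -213875086487/1199299785 ≈ -178.33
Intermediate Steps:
l = 6
f = -5
F(S, M) = -5 + M (F(S, M) = M - 5 = -5 + M)
-35310/F(l, 203) + (27892/46729)/17110 = -35310/(-5 + 203) + (27892/46729)/17110 = -35310/198 + (27892*(1/46729))*(1/17110) = -35310*1/198 + (27892/46729)*(1/17110) = -535/3 + 13946/399766595 = -213875086487/1199299785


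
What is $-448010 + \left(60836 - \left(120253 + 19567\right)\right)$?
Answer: $-526994$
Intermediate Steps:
$-448010 + \left(60836 - \left(120253 + 19567\right)\right) = -448010 + \left(60836 - 139820\right) = -448010 - 78984 = -526994$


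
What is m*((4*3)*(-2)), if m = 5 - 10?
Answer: 120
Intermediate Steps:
m = -5
m*((4*3)*(-2)) = -5*4*3*(-2) = -60*(-2) = -5*(-24) = 120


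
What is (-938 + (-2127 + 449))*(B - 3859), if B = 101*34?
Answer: 1111800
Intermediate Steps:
B = 3434
(-938 + (-2127 + 449))*(B - 3859) = (-938 + (-2127 + 449))*(3434 - 3859) = (-938 - 1678)*(-425) = -2616*(-425) = 1111800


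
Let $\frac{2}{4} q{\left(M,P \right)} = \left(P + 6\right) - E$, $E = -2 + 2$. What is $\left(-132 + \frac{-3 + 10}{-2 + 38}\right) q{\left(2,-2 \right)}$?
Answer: $- \frac{9490}{9} \approx -1054.4$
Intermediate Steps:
$E = 0$
$q{\left(M,P \right)} = 12 + 2 P$ ($q{\left(M,P \right)} = 2 \left(\left(P + 6\right) - 0\right) = 2 \left(\left(6 + P\right) + 0\right) = 2 \left(6 + P\right) = 12 + 2 P$)
$\left(-132 + \frac{-3 + 10}{-2 + 38}\right) q{\left(2,-2 \right)} = \left(-132 + \frac{-3 + 10}{-2 + 38}\right) \left(12 + 2 \left(-2\right)\right) = \left(-132 + \frac{7}{36}\right) \left(12 - 4\right) = \left(-132 + 7 \cdot \frac{1}{36}\right) 8 = \left(-132 + \frac{7}{36}\right) 8 = \left(- \frac{4745}{36}\right) 8 = - \frac{9490}{9}$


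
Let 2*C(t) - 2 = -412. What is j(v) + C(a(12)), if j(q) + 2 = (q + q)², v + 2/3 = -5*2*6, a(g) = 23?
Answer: 130633/9 ≈ 14515.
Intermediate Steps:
v = -182/3 (v = -⅔ - 5*2*6 = -⅔ - 10*6 = -⅔ - 60 = -182/3 ≈ -60.667)
C(t) = -205 (C(t) = 1 + (½)*(-412) = 1 - 206 = -205)
j(q) = -2 + 4*q² (j(q) = -2 + (q + q)² = -2 + (2*q)² = -2 + 4*q²)
j(v) + C(a(12)) = (-2 + 4*(-182/3)²) - 205 = (-2 + 4*(33124/9)) - 205 = (-2 + 132496/9) - 205 = 132478/9 - 205 = 130633/9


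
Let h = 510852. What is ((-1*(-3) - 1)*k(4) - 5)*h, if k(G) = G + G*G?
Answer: 17879820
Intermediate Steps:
k(G) = G + G**2
((-1*(-3) - 1)*k(4) - 5)*h = ((-1*(-3) - 1)*(4*(1 + 4)) - 5)*510852 = ((3 - 1)*(4*5) - 5)*510852 = (2*20 - 5)*510852 = (40 - 5)*510852 = 35*510852 = 17879820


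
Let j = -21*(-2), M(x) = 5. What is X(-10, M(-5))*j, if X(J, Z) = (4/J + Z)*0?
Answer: 0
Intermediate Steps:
X(J, Z) = 0 (X(J, Z) = (Z + 4/J)*0 = 0)
j = 42
X(-10, M(-5))*j = 0*42 = 0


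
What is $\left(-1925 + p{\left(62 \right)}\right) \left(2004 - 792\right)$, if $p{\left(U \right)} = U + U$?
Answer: $-2182812$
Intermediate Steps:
$p{\left(U \right)} = 2 U$
$\left(-1925 + p{\left(62 \right)}\right) \left(2004 - 792\right) = \left(-1925 + 2 \cdot 62\right) \left(2004 - 792\right) = \left(-1925 + 124\right) 1212 = \left(-1801\right) 1212 = -2182812$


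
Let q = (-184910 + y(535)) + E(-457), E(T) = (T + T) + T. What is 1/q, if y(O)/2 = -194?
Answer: -1/186669 ≈ -5.3571e-6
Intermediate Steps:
y(O) = -388 (y(O) = 2*(-194) = -388)
E(T) = 3*T (E(T) = 2*T + T = 3*T)
q = -186669 (q = (-184910 - 388) + 3*(-457) = -185298 - 1371 = -186669)
1/q = 1/(-186669) = -1/186669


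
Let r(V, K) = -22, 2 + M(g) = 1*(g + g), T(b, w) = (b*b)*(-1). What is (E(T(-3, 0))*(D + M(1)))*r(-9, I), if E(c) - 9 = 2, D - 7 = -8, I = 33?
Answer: 242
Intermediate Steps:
D = -1 (D = 7 - 8 = -1)
T(b, w) = -b² (T(b, w) = b²*(-1) = -b²)
M(g) = -2 + 2*g (M(g) = -2 + 1*(g + g) = -2 + 1*(2*g) = -2 + 2*g)
E(c) = 11 (E(c) = 9 + 2 = 11)
(E(T(-3, 0))*(D + M(1)))*r(-9, I) = (11*(-1 + (-2 + 2*1)))*(-22) = (11*(-1 + (-2 + 2)))*(-22) = (11*(-1 + 0))*(-22) = (11*(-1))*(-22) = -11*(-22) = 242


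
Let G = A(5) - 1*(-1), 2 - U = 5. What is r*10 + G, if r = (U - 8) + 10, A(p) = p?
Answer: -4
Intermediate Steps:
U = -3 (U = 2 - 1*5 = 2 - 5 = -3)
r = -1 (r = (-3 - 8) + 10 = -11 + 10 = -1)
G = 6 (G = 5 - 1*(-1) = 5 + 1 = 6)
r*10 + G = -1*10 + 6 = -10 + 6 = -4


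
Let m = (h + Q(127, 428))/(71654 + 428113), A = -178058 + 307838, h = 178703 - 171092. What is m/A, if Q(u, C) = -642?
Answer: 101/939996540 ≈ 1.0745e-7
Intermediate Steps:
h = 7611
A = 129780
m = 101/7243 (m = (7611 - 642)/(71654 + 428113) = 6969/499767 = 6969*(1/499767) = 101/7243 ≈ 0.013944)
m/A = (101/7243)/129780 = (101/7243)*(1/129780) = 101/939996540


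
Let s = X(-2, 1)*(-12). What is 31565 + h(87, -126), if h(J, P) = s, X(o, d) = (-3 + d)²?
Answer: 31517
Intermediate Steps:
s = -48 (s = (-3 + 1)²*(-12) = (-2)²*(-12) = 4*(-12) = -48)
h(J, P) = -48
31565 + h(87, -126) = 31565 - 48 = 31517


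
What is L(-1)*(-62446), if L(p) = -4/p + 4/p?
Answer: 0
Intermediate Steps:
L(p) = 0
L(-1)*(-62446) = 0*(-62446) = 0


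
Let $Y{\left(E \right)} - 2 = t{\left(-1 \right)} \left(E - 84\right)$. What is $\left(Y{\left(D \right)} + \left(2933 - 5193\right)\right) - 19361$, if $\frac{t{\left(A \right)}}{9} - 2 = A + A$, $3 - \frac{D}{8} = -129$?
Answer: $-21619$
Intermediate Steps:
$D = 1056$ ($D = 24 - -1032 = 24 + 1032 = 1056$)
$t{\left(A \right)} = 18 + 18 A$ ($t{\left(A \right)} = 18 + 9 \left(A + A\right) = 18 + 9 \cdot 2 A = 18 + 18 A$)
$Y{\left(E \right)} = 2$ ($Y{\left(E \right)} = 2 + \left(18 + 18 \left(-1\right)\right) \left(E - 84\right) = 2 + \left(18 - 18\right) \left(-84 + E\right) = 2 + 0 \left(-84 + E\right) = 2 + 0 = 2$)
$\left(Y{\left(D \right)} + \left(2933 - 5193\right)\right) - 19361 = \left(2 + \left(2933 - 5193\right)\right) - 19361 = \left(2 - 2260\right) - 19361 = -2258 - 19361 = -21619$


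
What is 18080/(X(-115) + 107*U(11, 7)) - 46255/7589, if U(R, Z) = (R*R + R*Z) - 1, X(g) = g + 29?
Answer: -833822095/159315877 ≈ -5.2338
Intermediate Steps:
X(g) = 29 + g
U(R, Z) = -1 + R² + R*Z (U(R, Z) = (R² + R*Z) - 1 = -1 + R² + R*Z)
18080/(X(-115) + 107*U(11, 7)) - 46255/7589 = 18080/((29 - 115) + 107*(-1 + 11² + 11*7)) - 46255/7589 = 18080/(-86 + 107*(-1 + 121 + 77)) - 46255*1/7589 = 18080/(-86 + 107*197) - 46255/7589 = 18080/(-86 + 21079) - 46255/7589 = 18080/20993 - 46255/7589 = -833822095/159315877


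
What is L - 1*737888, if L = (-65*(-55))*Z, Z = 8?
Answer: -709288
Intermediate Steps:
L = 28600 (L = -65*(-55)*8 = 3575*8 = 28600)
L - 1*737888 = 28600 - 1*737888 = 28600 - 737888 = -709288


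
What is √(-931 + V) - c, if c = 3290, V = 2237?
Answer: -3290 + √1306 ≈ -3253.9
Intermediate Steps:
√(-931 + V) - c = √(-931 + 2237) - 1*3290 = √1306 - 3290 = -3290 + √1306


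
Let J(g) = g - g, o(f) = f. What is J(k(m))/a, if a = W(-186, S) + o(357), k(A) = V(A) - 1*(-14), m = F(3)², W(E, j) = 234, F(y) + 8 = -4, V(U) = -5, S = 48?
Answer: 0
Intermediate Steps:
F(y) = -12 (F(y) = -8 - 4 = -12)
m = 144 (m = (-12)² = 144)
k(A) = 9 (k(A) = -5 - 1*(-14) = -5 + 14 = 9)
a = 591 (a = 234 + 357 = 591)
J(g) = 0
J(k(m))/a = 0/591 = 0*(1/591) = 0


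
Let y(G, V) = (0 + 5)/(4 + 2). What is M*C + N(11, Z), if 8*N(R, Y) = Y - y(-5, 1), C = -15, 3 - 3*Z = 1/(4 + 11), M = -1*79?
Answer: 853213/720 ≈ 1185.0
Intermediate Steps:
M = -79
y(G, V) = 5/6
Z = 44/45 (Z = 1 - 1/(3*(4 + 11)) = 1 - 1/3/15 = 1 - 1/3*1/15 = 1 - 1/45 = 44/45 ≈ 0.97778)
N(R, Y) = -5/48 + Y/8 (N(R, Y) = (Y - 1*5/6)/8 = (Y - 5/6)/8 = (-5/6 + Y)/8 = -5/48 + Y/8)
M*C + N(11, Z) = -79*(-15) + (-5/48 + (1/8)*(44/45)) = 1185 + (-5/48 + 11/90) = 1185 + 13/720 = 853213/720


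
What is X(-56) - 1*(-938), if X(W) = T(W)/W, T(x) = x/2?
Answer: 1877/2 ≈ 938.50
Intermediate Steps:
T(x) = x/2 (T(x) = x*(½) = x/2)
X(W) = ½ (X(W) = (W/2)/W = ½)
X(-56) - 1*(-938) = ½ - 1*(-938) = ½ + 938 = 1877/2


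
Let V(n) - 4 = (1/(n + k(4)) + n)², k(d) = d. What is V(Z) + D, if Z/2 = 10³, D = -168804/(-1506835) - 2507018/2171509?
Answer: 52563381501380863486152271/13140829101976464240 ≈ 4.0000e+6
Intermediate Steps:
D = -3411103062794/3272105764015 (D = -168804*(-1/1506835) - 2507018*1/2171509 = 168804/1506835 - 2507018/2171509 = -3411103062794/3272105764015 ≈ -1.0425)
Z = 2000 (Z = 2*10³ = 2*1000 = 2000)
V(n) = 4 + (n + 1/(4 + n))² (V(n) = 4 + (1/(n + 4) + n)² = 4 + (1/(4 + n) + n)² = 4 + (n + 1/(4 + n))²)
V(Z) + D = (4 + (1 + 2000² + 4*2000)²/(4 + 2000)²) - 3411103062794/3272105764015 = (4 + (1 + 4000000 + 8000)²/2004²) - 3411103062794/3272105764015 = (4 + (1/4016016)*4008001²) - 3411103062794/3272105764015 = (4 + (1/4016016)*16064072016001) - 3411103062794/3272105764015 = (4 + 16064072016001/4016016) - 3411103062794/3272105764015 = 16064088080065/4016016 - 3411103062794/3272105764015 = 52563381501380863486152271/13140829101976464240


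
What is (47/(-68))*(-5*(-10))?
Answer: -1175/34 ≈ -34.559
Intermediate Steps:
(47/(-68))*(-5*(-10)) = (47*(-1/68))*50 = -47/68*50 = -1175/34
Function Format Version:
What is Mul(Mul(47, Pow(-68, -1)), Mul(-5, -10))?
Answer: Rational(-1175, 34) ≈ -34.559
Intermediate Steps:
Mul(Mul(47, Pow(-68, -1)), Mul(-5, -10)) = Mul(Mul(47, Rational(-1, 68)), 50) = Mul(Rational(-47, 68), 50) = Rational(-1175, 34)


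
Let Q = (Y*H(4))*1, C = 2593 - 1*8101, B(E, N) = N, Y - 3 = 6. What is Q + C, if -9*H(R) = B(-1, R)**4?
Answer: -5764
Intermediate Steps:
Y = 9 (Y = 3 + 6 = 9)
H(R) = -R**4/9
C = -5508 (C = 2593 - 8101 = -5508)
Q = -256 (Q = (9*(-1/9*4**4))*1 = (9*(-1/9*256))*1 = (9*(-256/9))*1 = -256*1 = -256)
Q + C = -256 - 5508 = -5764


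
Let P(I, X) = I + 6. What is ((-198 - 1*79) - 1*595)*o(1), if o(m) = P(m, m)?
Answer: -6104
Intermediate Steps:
P(I, X) = 6 + I
o(m) = 6 + m
((-198 - 1*79) - 1*595)*o(1) = ((-198 - 1*79) - 1*595)*(6 + 1) = ((-198 - 79) - 595)*7 = (-277 - 595)*7 = -872*7 = -6104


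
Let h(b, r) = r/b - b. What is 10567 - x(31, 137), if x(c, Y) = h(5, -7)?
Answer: 52867/5 ≈ 10573.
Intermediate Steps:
h(b, r) = -b + r/b
x(c, Y) = -32/5 (x(c, Y) = -1*5 - 7/5 = -5 - 7*1/5 = -5 - 7/5 = -32/5)
10567 - x(31, 137) = 10567 - 1*(-32/5) = 10567 + 32/5 = 52867/5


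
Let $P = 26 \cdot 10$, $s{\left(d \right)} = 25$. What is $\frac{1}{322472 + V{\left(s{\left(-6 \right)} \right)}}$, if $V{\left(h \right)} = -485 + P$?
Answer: $\frac{1}{322247} \approx 3.1032 \cdot 10^{-6}$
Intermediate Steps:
$P = 260$
$V{\left(h \right)} = -225$ ($V{\left(h \right)} = -485 + 260 = -225$)
$\frac{1}{322472 + V{\left(s{\left(-6 \right)} \right)}} = \frac{1}{322472 - 225} = \frac{1}{322247}$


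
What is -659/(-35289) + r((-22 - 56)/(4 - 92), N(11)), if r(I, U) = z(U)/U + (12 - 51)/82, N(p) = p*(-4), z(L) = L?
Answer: 1571465/2893698 ≈ 0.54306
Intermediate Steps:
N(p) = -4*p
r(I, U) = 43/82 (r(I, U) = U/U + (12 - 51)/82 = 1 - 39*1/82 = 1 - 39/82 = 43/82)
-659/(-35289) + r((-22 - 56)/(4 - 92), N(11)) = -659/(-35289) + 43/82 = -659*(-1/35289) + 43/82 = 659/35289 + 43/82 = 1571465/2893698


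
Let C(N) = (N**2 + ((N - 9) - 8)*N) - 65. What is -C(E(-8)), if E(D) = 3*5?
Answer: -130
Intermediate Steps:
E(D) = 15
C(N) = -65 + N**2 + N*(-17 + N) (C(N) = (N**2 + ((-9 + N) - 8)*N) - 65 = (N**2 + (-17 + N)*N) - 65 = (N**2 + N*(-17 + N)) - 65 = -65 + N**2 + N*(-17 + N))
-C(E(-8)) = -(-65 - 17*15 + 2*15**2) = -(-65 - 255 + 2*225) = -(-65 - 255 + 450) = -1*130 = -130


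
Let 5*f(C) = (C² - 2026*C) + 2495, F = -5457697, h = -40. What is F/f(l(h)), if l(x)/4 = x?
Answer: -5457697/70451 ≈ -77.468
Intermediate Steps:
l(x) = 4*x
f(C) = 499 - 2026*C/5 + C²/5 (f(C) = ((C² - 2026*C) + 2495)/5 = (2495 + C² - 2026*C)/5 = 499 - 2026*C/5 + C²/5)
F/f(l(h)) = -5457697/(499 - 8104*(-40)/5 + (4*(-40))²/5) = -5457697/(499 - 2026/5*(-160) + (⅕)*(-160)²) = -5457697/(499 + 64832 + (⅕)*25600) = -5457697/(499 + 64832 + 5120) = -5457697/70451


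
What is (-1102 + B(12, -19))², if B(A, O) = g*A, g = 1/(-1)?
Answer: 1240996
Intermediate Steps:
g = -1
B(A, O) = -A
(-1102 + B(12, -19))² = (-1102 - 1*12)² = (-1102 - 12)² = (-1114)² = 1240996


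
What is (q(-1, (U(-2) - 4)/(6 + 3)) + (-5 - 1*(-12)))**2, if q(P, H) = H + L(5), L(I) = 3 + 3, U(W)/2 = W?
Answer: 11881/81 ≈ 146.68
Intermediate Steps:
U(W) = 2*W
L(I) = 6
q(P, H) = 6 + H (q(P, H) = H + 6 = 6 + H)
(q(-1, (U(-2) - 4)/(6 + 3)) + (-5 - 1*(-12)))**2 = ((6 + (2*(-2) - 4)/(6 + 3)) + (-5 - 1*(-12)))**2 = ((6 + (-4 - 4)/9) + (-5 + 12))**2 = ((6 - 8*1/9) + 7)**2 = ((6 - 8/9) + 7)**2 = (46/9 + 7)**2 = (109/9)**2 = 11881/81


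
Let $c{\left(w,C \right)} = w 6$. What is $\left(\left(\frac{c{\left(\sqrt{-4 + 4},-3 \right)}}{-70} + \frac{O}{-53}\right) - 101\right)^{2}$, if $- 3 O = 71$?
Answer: $\frac{255616144}{25281} \approx 10111.0$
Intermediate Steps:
$O = - \frac{71}{3}$ ($O = \left(- \frac{1}{3}\right) 71 = - \frac{71}{3} \approx -23.667$)
$c{\left(w,C \right)} = 6 w$
$\left(\left(\frac{c{\left(\sqrt{-4 + 4},-3 \right)}}{-70} + \frac{O}{-53}\right) - 101\right)^{2} = \left(\left(\frac{6 \sqrt{-4 + 4}}{-70} - \frac{71}{3 \left(-53\right)}\right) - 101\right)^{2} = \left(\left(6 \sqrt{0} \left(- \frac{1}{70}\right) - - \frac{71}{159}\right) - 101\right)^{2} = \left(\left(6 \cdot 0 \left(- \frac{1}{70}\right) + \frac{71}{159}\right) - 101\right)^{2} = \left(\left(0 \left(- \frac{1}{70}\right) + \frac{71}{159}\right) - 101\right)^{2} = \left(\left(0 + \frac{71}{159}\right) - 101\right)^{2} = \left(\frac{71}{159} - 101\right)^{2} = \left(- \frac{15988}{159}\right)^{2} = \frac{255616144}{25281}$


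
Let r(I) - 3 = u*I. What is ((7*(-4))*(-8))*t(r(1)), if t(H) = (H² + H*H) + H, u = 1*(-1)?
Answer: 2240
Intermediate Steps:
u = -1
r(I) = 3 - I
t(H) = H + 2*H² (t(H) = (H² + H²) + H = 2*H² + H = H + 2*H²)
((7*(-4))*(-8))*t(r(1)) = ((7*(-4))*(-8))*((3 - 1*1)*(1 + 2*(3 - 1*1))) = (-28*(-8))*((3 - 1)*(1 + 2*(3 - 1))) = 224*(2*(1 + 2*2)) = 224*(2*(1 + 4)) = 224*(2*5) = 224*10 = 2240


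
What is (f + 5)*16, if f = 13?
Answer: 288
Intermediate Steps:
(f + 5)*16 = (13 + 5)*16 = 18*16 = 288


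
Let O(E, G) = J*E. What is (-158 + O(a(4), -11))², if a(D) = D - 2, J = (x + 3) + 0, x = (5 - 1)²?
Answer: 14400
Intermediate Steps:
x = 16 (x = 4² = 16)
J = 19 (J = (16 + 3) + 0 = 19 + 0 = 19)
a(D) = -2 + D
O(E, G) = 19*E
(-158 + O(a(4), -11))² = (-158 + 19*(-2 + 4))² = (-158 + 19*2)² = (-158 + 38)² = (-120)² = 14400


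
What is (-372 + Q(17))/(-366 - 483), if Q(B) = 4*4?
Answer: 356/849 ≈ 0.41932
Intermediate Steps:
Q(B) = 16
(-372 + Q(17))/(-366 - 483) = (-372 + 16)/(-366 - 483) = -356/(-849) = -356*(-1/849) = 356/849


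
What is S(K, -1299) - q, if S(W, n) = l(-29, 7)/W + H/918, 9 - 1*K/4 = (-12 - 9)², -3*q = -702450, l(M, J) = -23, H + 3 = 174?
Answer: -6878384537/29376 ≈ -2.3415e+5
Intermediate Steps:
H = 171 (H = -3 + 174 = 171)
q = 234150 (q = -⅓*(-702450) = 234150)
K = -1728 (K = 36 - 4*(-12 - 9)² = 36 - 4*(-21)² = 36 - 4*441 = 36 - 1764 = -1728)
S(W, n) = 19/102 - 23/W (S(W, n) = -23/W + 171/918 = -23/W + 171*(1/918) = -23/W + 19/102 = 19/102 - 23/W)
S(K, -1299) - q = (19/102 - 23/(-1728)) - 1*234150 = (19/102 - 23*(-1/1728)) - 234150 = (19/102 + 23/1728) - 234150 = 5863/29376 - 234150 = -6878384537/29376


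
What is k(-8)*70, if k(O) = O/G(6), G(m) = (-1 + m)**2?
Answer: -112/5 ≈ -22.400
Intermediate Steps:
k(O) = O/25 (k(O) = O/((-1 + 6)**2) = O/(5**2) = O/25)
k(-8)*70 = ((1/25)*(-8))*70 = -8/25*70 = -112/5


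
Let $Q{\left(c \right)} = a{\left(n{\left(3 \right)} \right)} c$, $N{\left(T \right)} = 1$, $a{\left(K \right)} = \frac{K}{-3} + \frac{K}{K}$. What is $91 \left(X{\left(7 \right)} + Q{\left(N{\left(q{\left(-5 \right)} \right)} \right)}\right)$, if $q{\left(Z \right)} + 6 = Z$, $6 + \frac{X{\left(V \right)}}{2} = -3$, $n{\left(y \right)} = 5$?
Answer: $- \frac{5096}{3} \approx -1698.7$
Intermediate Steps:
$X{\left(V \right)} = -18$ ($X{\left(V \right)} = -12 + 2 \left(-3\right) = -12 - 6 = -18$)
$q{\left(Z \right)} = -6 + Z$
$a{\left(K \right)} = 1 - \frac{K}{3}$ ($a{\left(K \right)} = K \left(- \frac{1}{3}\right) + 1 = - \frac{K}{3} + 1 = 1 - \frac{K}{3}$)
$Q{\left(c \right)} = - \frac{2 c}{3}$ ($Q{\left(c \right)} = \left(1 - \frac{5}{3}\right) c = - \frac{2 c}{3}$)
$91 \left(X{\left(7 \right)} + Q{\left(N{\left(q{\left(-5 \right)} \right)} \right)}\right) = 91 \left(-18 - \frac{2}{3}\right) = 91 \left(- \frac{56}{3}\right) = - \frac{5096}{3}$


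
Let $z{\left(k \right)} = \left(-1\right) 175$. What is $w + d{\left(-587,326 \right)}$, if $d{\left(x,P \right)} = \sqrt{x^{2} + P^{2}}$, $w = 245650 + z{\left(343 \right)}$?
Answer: $245475 + \sqrt{450845} \approx 2.4615 \cdot 10^{5}$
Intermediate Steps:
$z{\left(k \right)} = -175$
$w = 245475$ ($w = 245650 - 175 = 245475$)
$d{\left(x,P \right)} = \sqrt{P^{2} + x^{2}}$
$w + d{\left(-587,326 \right)} = 245475 + \sqrt{326^{2} + \left(-587\right)^{2}} = 245475 + \sqrt{106276 + 344569} = 245475 + \sqrt{450845}$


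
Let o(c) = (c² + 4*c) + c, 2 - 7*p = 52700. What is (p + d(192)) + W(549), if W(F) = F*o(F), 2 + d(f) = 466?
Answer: 1168783628/7 ≈ 1.6697e+8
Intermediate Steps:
p = -52698/7 (p = 2/7 - ⅐*52700 = 2/7 - 52700/7 = -52698/7 ≈ -7528.3)
o(c) = c² + 5*c
d(f) = 464 (d(f) = -2 + 466 = 464)
W(F) = F²*(5 + F) (W(F) = F*(F*(5 + F)) = F²*(5 + F))
(p + d(192)) + W(549) = (-52698/7 + 464) + 549²*(5 + 549) = -49450/7 + 301401*554 = -49450/7 + 166976154 = 1168783628/7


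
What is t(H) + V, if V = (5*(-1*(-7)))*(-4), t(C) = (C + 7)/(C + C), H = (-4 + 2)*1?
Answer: -565/4 ≈ -141.25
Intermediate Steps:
H = -2 (H = -2*1 = -2)
t(C) = (7 + C)/(2*C) (t(C) = (7 + C)/((2*C)) = (7 + C)*(1/(2*C)) = (7 + C)/(2*C))
V = -140 (V = (5*7)*(-4) = 35*(-4) = -140)
t(H) + V = (½)*(7 - 2)/(-2) - 140 = (½)*(-½)*5 - 140 = -5/4 - 140 = -565/4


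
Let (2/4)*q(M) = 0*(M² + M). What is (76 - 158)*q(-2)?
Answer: 0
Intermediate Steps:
q(M) = 0 (q(M) = 2*(0*(M² + M)) = 2*(0*(M + M²)) = 2*0 = 0)
(76 - 158)*q(-2) = (76 - 158)*0 = -82*0 = 0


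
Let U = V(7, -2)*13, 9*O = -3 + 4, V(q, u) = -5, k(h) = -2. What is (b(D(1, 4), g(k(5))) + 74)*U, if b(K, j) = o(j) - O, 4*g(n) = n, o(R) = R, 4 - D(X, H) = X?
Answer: -85865/18 ≈ -4770.3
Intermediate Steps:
O = ⅑ (O = (-3 + 4)/9 = (⅑)*1 = ⅑ ≈ 0.11111)
D(X, H) = 4 - X
g(n) = n/4
b(K, j) = -⅑ + j (b(K, j) = j - 1*⅑ = j - ⅑ = -⅑ + j)
U = -65 (U = -5*13 = -65)
(b(D(1, 4), g(k(5))) + 74)*U = ((-⅑ + (¼)*(-2)) + 74)*(-65) = ((-⅑ - ½) + 74)*(-65) = (-11/18 + 74)*(-65) = (1321/18)*(-65) = -85865/18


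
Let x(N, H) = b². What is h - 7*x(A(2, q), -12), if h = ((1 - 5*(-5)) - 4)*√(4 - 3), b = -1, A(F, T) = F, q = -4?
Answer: 15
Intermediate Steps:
x(N, H) = 1 (x(N, H) = (-1)² = 1)
h = 22 (h = ((1 + 25) - 4)*√1 = (26 - 4)*1 = 22*1 = 22)
h - 7*x(A(2, q), -12) = 22 - 7*1 = 22 - 7 = 15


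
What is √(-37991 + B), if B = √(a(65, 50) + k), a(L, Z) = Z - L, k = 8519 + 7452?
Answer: √(-37991 + 2*√3989) ≈ 194.59*I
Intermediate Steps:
k = 15971
B = 2*√3989 (B = √((50 - 1*65) + 15971) = √((50 - 65) + 15971) = √(-15 + 15971) = √15956 = 2*√3989 ≈ 126.32)
√(-37991 + B) = √(-37991 + 2*√3989)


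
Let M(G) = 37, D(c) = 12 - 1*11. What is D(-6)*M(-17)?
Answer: 37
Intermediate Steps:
D(c) = 1 (D(c) = 12 - 11 = 1)
D(-6)*M(-17) = 1*37 = 37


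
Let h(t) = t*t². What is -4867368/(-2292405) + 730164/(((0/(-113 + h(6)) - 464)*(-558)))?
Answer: 81501433001/16486976760 ≈ 4.9434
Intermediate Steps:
h(t) = t³
-4867368/(-2292405) + 730164/(((0/(-113 + h(6)) - 464)*(-558))) = -4867368/(-2292405) + 730164/(((0/(-113 + 6³) - 464)*(-558))) = -4867368*(-1/2292405) + 730164/(((0/(-113 + 216) - 464)*(-558))) = 1622456/764135 + 730164/(((0/103 - 464)*(-558))) = 1622456/764135 + 730164/((((1/103)*0 - 464)*(-558))) = 1622456/764135 + 730164/(((0 - 464)*(-558))) = 1622456/764135 + 730164/((-464*(-558))) = 1622456/764135 + 730164/258912 = 1622456/764135 + 730164*(1/258912) = 1622456/764135 + 60847/21576 = 81501433001/16486976760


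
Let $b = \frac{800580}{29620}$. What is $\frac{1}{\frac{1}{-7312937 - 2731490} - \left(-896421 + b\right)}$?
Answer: $\frac{14875796387}{13334574204661063} \approx 1.1156 \cdot 10^{-6}$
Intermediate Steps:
$b = \frac{40029}{1481}$ ($b = 800580 \cdot \frac{1}{29620} = \frac{40029}{1481} \approx 27.028$)
$\frac{1}{\frac{1}{-7312937 - 2731490} - \left(-896421 + b\right)} = \frac{1}{\frac{1}{-7312937 - 2731490} + \left(896421 - \frac{40029}{1481}\right)} = \frac{1}{\frac{1}{-10044427} + \left(896421 - \frac{40029}{1481}\right)} = \frac{1}{- \frac{1}{10044427} + \frac{1327559472}{1481}} = \frac{1}{\frac{13334574204661063}{14875796387}} = \frac{14875796387}{13334574204661063}$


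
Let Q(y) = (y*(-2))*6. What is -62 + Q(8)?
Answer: -158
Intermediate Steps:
Q(y) = -12*y (Q(y) = -2*y*6 = -12*y)
-62 + Q(8) = -62 - 12*8 = -62 - 96 = -158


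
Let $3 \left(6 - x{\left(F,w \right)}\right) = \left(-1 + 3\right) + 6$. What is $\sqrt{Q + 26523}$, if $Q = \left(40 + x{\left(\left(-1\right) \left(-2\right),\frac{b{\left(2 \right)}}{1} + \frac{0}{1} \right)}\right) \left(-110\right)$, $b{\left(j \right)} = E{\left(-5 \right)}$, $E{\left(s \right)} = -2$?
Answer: $\frac{\sqrt{195807}}{3} \approx 147.5$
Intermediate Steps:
$b{\left(j \right)} = -2$
$x{\left(F,w \right)} = \frac{10}{3}$ ($x{\left(F,w \right)} = 6 - \frac{\left(-1 + 3\right) + 6}{3} = 6 - \frac{2 + 6}{3} = 6 - \frac{8}{3} = \frac{10}{3}$)
$Q = - \frac{14300}{3}$ ($Q = \left(40 + \frac{10}{3}\right) \left(-110\right) = \frac{130}{3} \left(-110\right) = - \frac{14300}{3} \approx -4766.7$)
$\sqrt{Q + 26523} = \sqrt{- \frac{14300}{3} + 26523} = \sqrt{\frac{65269}{3}} = \frac{\sqrt{195807}}{3}$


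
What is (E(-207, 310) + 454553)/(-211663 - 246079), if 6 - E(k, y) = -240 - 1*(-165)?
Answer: -227317/228871 ≈ -0.99321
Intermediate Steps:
E(k, y) = 81 (E(k, y) = 6 - (-240 - 1*(-165)) = 6 - (-240 + 165) = 6 - 1*(-75) = 6 + 75 = 81)
(E(-207, 310) + 454553)/(-211663 - 246079) = (81 + 454553)/(-211663 - 246079) = 454634/(-457742) = 454634*(-1/457742) = -227317/228871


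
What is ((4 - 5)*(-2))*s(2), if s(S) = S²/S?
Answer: 4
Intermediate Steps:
s(S) = S
((4 - 5)*(-2))*s(2) = ((4 - 5)*(-2))*2 = -1*(-2)*2 = 2*2 = 4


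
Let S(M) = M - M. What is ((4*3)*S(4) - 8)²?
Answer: 64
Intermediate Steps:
S(M) = 0
((4*3)*S(4) - 8)² = ((4*3)*0 - 8)² = (12*0 - 8)² = (0 - 8)² = (-8)² = 64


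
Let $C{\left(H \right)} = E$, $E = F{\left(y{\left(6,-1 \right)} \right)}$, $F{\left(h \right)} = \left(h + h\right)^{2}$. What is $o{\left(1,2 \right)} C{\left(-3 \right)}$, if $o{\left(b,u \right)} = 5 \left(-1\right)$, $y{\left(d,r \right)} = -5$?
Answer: $-500$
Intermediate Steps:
$F{\left(h \right)} = 4 h^{2}$ ($F{\left(h \right)} = \left(2 h\right)^{2} = 4 h^{2}$)
$o{\left(b,u \right)} = -5$
$E = 100$ ($E = 4 \left(-5\right)^{2} = 4 \cdot 25 = 100$)
$C{\left(H \right)} = 100$
$o{\left(1,2 \right)} C{\left(-3 \right)} = \left(-5\right) 100 = -500$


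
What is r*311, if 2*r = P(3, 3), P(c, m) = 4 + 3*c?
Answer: 4043/2 ≈ 2021.5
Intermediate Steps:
r = 13/2 (r = (4 + 3*3)/2 = (4 + 9)/2 = (½)*13 = 13/2 ≈ 6.5000)
r*311 = (13/2)*311 = 4043/2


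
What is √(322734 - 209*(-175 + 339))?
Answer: √288458 ≈ 537.08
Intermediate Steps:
√(322734 - 209*(-175 + 339)) = √(322734 - 209*164) = √(322734 - 34276) = √288458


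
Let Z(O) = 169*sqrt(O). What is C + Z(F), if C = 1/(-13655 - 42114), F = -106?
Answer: -1/55769 + 169*I*sqrt(106) ≈ -1.7931e-5 + 1740.0*I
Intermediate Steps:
C = -1/55769 (C = 1/(-55769) = -1/55769 ≈ -1.7931e-5)
C + Z(F) = -1/55769 + 169*sqrt(-106) = -1/55769 + 169*(I*sqrt(106)) = -1/55769 + 169*I*sqrt(106)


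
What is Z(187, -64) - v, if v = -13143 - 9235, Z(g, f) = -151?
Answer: 22227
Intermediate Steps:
v = -22378
Z(187, -64) - v = -151 - 1*(-22378) = -151 + 22378 = 22227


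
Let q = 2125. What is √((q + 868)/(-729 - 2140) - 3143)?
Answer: 2*I*√6469781485/2869 ≈ 56.072*I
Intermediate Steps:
√((q + 868)/(-729 - 2140) - 3143) = √((2125 + 868)/(-729 - 2140) - 3143) = √(2993/(-2869) - 3143) = √(2993*(-1/2869) - 3143) = √(-2993/2869 - 3143) = √(-9020260/2869) = 2*I*√6469781485/2869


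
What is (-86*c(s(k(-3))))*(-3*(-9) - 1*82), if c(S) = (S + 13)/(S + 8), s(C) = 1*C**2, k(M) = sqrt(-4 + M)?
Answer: 28380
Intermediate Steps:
s(C) = C**2
c(S) = (13 + S)/(8 + S)
(-86*c(s(k(-3))))*(-3*(-9) - 1*82) = (-86*(13 + (sqrt(-4 - 3))**2)/(8 + (sqrt(-4 - 3))**2))*(-3*(-9) - 1*82) = (-86*(13 + (sqrt(-7))**2)/(8 + (sqrt(-7))**2))*(27 - 82) = -86*(13 + (I*sqrt(7))**2)/(8 + (I*sqrt(7))**2)*(-55) = -86*(13 - 7)/(8 - 7)*(-55) = -86*6/1*(-55) = -86*6*(-55) = -516*(-55) = 28380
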